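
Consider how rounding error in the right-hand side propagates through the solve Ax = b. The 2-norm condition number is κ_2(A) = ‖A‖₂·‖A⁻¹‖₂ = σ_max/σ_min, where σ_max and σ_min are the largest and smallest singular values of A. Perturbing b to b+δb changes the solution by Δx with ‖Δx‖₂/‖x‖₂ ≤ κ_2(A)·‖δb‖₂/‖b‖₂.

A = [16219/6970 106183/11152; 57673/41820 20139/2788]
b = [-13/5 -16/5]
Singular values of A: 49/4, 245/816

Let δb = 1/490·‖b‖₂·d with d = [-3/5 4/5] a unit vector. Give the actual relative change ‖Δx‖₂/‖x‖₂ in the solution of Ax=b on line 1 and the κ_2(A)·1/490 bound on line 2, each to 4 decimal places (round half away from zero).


from the listed singular values, σ₁ = 49/4, σ_n = 245/816
condition number: (49/4) ÷ (245/816) = 40.8000
perturbation bound = 40.8000·1/490 = 0.0833
solve Ax = b  →  x = [3.1777 -1.0497]
2-norm of b is 4.1231; of x, 3.3466
with δb = [-0.0050 0.0067], A·Δx = δb → ‖Δx‖ = 0.0280
relative error = 0.0084
realised/bound (from unrounded values) ≈ 0.1006

0.0084
0.0833


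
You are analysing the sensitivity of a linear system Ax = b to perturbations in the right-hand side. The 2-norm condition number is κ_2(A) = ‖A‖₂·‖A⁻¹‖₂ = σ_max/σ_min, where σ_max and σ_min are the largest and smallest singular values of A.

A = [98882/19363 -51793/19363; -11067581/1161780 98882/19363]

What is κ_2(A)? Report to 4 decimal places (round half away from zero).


form AᵀA = [545643214249/4670355600 -2425031609/38919630; -2425031609/38919630 43114757/1297321] with trace 2425108441/16160400 and determinant 5764801/16160400
λ_max, λ_min = (2425108441/16160400 ± √5880778304649128881/261158528160000)/2 = 2401/16, 2401/1010025
so κ_2 = √((2401/16) / (2401/1010025)) = 251.2500

251.2500


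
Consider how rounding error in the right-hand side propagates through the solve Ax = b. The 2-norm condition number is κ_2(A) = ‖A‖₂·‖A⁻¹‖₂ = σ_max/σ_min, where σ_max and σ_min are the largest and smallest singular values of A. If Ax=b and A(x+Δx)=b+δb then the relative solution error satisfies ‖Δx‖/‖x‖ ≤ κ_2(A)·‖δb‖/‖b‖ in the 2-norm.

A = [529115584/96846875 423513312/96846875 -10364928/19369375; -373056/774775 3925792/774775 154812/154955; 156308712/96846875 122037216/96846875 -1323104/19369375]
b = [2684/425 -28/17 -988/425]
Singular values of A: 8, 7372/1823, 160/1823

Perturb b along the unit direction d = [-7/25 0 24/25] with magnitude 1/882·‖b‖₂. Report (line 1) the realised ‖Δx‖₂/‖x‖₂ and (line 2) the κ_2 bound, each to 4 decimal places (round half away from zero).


0.0020
0.1033

σ_max = 8, σ_min = 160/1823
κ_2(A) = 8 / (160/1823) = 91.1500
perturbation bound = 91.1500·1/882 = 0.1033
solve Ax = b  →  x = [-9.1491 7.4869 -44.0290]
2-norm of b is 6.9282; of x, 45.5885
with δb = [-0.0022 0.0000 0.0075], A·Δx = δb → ‖Δx‖ = 0.0895
dividing the unrounded norms, ‖Δx‖/‖x‖ = 0.0020
so the bound overstates the realised error by a factor of ≈ 52.6410 (computed from the unrounded values)


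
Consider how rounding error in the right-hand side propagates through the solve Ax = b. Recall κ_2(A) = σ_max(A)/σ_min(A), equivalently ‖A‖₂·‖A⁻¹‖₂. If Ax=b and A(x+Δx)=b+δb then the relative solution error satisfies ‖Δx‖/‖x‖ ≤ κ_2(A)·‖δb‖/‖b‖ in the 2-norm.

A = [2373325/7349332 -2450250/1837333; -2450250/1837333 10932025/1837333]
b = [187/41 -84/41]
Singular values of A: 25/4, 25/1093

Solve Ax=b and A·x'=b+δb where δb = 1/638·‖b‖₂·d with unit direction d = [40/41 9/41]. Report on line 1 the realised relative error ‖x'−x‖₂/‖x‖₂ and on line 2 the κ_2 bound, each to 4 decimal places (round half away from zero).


0.0020
0.4283

largest singular value 25/4, smallest 25/1093
κ_2(A) = (25/4) / (25/1093) = 273.2500
perturbation bound = 273.2500·1/638 = 0.4283
solve Ax = b  →  x = [170.7200 37.9200]
‖b‖ = 5.0000, ‖x‖ = 174.8807
Δx = A⁻¹·δb where δb = 1/638·5.0000·d; ‖Δx‖ = 0.3426
dividing the unrounded norms, ‖Δx‖/‖x‖ = 0.0020
realised/bound (from unrounded values) ≈ 0.0046


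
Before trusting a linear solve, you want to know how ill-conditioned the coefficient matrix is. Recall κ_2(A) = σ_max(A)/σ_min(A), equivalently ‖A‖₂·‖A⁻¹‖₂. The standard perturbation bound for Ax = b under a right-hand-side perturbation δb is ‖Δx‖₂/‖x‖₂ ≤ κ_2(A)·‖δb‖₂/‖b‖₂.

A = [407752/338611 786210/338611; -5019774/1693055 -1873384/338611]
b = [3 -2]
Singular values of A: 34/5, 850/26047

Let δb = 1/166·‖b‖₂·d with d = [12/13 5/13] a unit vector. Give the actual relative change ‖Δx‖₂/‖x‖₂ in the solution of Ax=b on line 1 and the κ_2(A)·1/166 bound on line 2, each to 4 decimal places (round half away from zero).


largest singular value 34/5, smallest 850/26047
κ = σ_max/σ_min = (34/5)/(850/26047) = 208.3760
bound on ‖Δx‖/‖x‖: κ·ε = 208.3760·1/166 = 1.2553
solve Ax = b  →  x = [-53.8692 29.2302]
2-norm of b is 3.6056; of x, 61.2886
re-solving with b+δb shifts x by Δx of norm 0.6656
relative error = 0.0109
realised/bound (from unrounded values) ≈ 0.0087

0.0109
1.2553


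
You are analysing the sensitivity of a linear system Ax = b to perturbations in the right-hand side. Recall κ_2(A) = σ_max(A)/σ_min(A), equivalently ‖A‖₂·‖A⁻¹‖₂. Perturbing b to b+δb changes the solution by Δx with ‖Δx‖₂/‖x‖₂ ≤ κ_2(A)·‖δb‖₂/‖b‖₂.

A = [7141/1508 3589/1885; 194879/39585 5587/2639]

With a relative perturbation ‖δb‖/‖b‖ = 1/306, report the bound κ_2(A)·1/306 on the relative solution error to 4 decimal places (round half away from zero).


0.2745

AᵀA = [1391025841/29811600 1931659/99372; 1931659/99372 1678394/207025]; tr = 9661033/176400, det = 1874161/4410000
eigenvalues of AᵀA: λ = (tr ± √(tr²−4·det))/2 = 1369/25, 1369/176400
κ = σ_max/σ_min = (37/5)/(37/420) = 84.0000
worst-case relative error ≤ 84.0000 × 1/306 = 0.2745


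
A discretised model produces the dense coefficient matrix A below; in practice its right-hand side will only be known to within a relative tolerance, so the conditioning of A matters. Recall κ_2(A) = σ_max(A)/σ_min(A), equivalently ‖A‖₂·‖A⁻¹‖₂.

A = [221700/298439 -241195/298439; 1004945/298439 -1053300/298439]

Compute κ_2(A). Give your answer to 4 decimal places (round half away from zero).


form AᵀA = [630021025/52983841 -661500000/52983841; -661500000/52983841 694596025/52983841] with trace 1575050/63001 and determinant 625/63001
eigenvalues of AᵀA: λ = (tr ± √(tr²−4·det))/2 = 25, 25/63001
so κ_2 = √(25 / (25/63001)) = 251.0000

251.0000


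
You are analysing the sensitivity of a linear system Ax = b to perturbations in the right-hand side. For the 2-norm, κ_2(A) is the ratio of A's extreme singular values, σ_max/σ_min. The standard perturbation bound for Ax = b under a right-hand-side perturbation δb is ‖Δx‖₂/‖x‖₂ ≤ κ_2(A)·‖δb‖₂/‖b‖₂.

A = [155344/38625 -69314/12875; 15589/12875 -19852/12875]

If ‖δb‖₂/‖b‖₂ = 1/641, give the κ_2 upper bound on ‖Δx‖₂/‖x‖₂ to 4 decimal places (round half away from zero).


form AᵀA = [42110257/2387025 -18713492/795675; -18713492/795675 8317652/265225] with trace 4678765/95481 and determinant 9604/95481
char-poly roots: 49 and 196/95481
so κ_2 = √(49 / (196/95481)) = 154.5000
perturbation bound = 154.5000·1/641 = 0.2410

0.2410


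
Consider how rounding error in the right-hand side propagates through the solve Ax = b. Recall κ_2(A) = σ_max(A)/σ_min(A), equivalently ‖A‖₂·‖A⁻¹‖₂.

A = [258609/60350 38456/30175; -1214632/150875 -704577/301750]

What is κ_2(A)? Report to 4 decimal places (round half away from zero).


M = AᵀA = [26205152089/315062500 1910775888/78765625; 1910775888/78765625 2229464161/315062500]. tr(M)=22747693/252050, det(M)=130321/2016400
eigenvalues of AᵀA: λ = (tr ± √(tr²−4·det))/2 = 361/4, 361/504100
σ_max=√(361/4)=(19/2), σ_min=√(361/504100)=(19/710) → κ = 355.0000

355.0000


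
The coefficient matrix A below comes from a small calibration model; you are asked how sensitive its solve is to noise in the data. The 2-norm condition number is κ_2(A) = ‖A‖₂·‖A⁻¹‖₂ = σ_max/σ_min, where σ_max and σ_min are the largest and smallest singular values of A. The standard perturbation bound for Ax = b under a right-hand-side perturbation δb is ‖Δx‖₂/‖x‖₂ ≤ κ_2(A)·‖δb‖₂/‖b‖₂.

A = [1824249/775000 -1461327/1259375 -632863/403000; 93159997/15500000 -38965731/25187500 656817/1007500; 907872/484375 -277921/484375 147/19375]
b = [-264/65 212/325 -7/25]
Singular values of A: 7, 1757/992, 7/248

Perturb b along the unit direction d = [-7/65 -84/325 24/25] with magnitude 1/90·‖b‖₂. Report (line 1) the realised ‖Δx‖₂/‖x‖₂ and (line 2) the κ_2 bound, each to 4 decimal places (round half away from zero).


0.7172
2.7556

σ_max = 7, σ_min = 7/248
condition number: 7 ÷ (7/248) = 248.0000
κ_2(A)·‖δb‖/‖b‖ = 2.7556
solve Ax = b  →  x = [0.0399 0.6471 2.1681]
2-norm of b is 4.1231; of x, 2.2629
δb = ε·‖b‖·d = [-0.0049 -0.0118 0.0440]; solving A·Δx = δb gives ‖Δx‖ = 1.6231
relative error = 0.7172
tightness: 0.7172 against a bound of 2.7556 (unrounded ratio ≈ 0.2603)


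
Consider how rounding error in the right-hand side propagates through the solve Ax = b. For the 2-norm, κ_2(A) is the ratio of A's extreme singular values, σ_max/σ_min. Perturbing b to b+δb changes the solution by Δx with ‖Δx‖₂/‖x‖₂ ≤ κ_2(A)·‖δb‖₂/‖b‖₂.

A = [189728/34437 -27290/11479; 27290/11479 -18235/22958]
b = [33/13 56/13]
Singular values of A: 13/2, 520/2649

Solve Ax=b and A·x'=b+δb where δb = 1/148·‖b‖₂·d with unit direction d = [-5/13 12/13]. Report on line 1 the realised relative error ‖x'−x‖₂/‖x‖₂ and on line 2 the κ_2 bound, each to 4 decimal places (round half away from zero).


0.0113
0.2237

largest singular value 13/2, smallest 520/2649
κ_2(A) = (13/2) / (520/2649) = 33.1125
κ_2(A)·‖δb‖/‖b‖ = 0.2237
solve Ax = b  →  x = [6.4460 13.8704]
‖b‖ = 5.0000, ‖x‖ = 15.2951
re-solving with b+δb shifts x by Δx of norm 0.1721
realised ‖Δx‖/‖x‖ = 0.0113
tightness: 0.0113 against a bound of 0.2237 (unrounded ratio ≈ 0.0503)


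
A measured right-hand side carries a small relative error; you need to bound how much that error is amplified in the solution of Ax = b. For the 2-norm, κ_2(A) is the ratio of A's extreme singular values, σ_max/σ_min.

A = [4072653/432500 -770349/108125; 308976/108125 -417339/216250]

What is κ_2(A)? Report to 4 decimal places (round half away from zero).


69.2000

form AᵀA = [28982337849/299290000 -5432415417/74822500; -5432415417/74822500 4076675469/74822500] with trace 1811561589/11971600 and determinant 228886641/47886400
λ_max, λ_min = (1811561589/11971600 ± √3279015251428809321/143319206560000)/2 = 15129/100, 15129/478864
κ = σ_max/σ_min = (123/10)/(123/692) = 69.2000


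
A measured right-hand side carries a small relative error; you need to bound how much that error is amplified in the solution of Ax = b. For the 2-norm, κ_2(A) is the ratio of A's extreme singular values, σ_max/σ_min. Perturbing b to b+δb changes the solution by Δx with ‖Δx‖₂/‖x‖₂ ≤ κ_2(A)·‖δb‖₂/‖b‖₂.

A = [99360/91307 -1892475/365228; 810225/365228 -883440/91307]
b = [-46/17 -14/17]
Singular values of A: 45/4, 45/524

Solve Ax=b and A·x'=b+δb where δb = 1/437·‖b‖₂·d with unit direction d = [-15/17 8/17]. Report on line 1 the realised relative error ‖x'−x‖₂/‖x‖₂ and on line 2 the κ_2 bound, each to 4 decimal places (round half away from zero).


from the listed singular values, σ₁ = 45/4, σ_n = 45/524
κ = σ_max/σ_min = (45/4)/(45/524) = 131.0000
worst-case relative error ≤ 131.0000 × 1/437 = 0.2998
solve Ax = b  →  x = [22.6818 5.2856]
2-norm of b is 2.8284; of x, 23.2896
δb = ε·‖b‖·d = [-0.0057 0.0030]; solving A·Δx = δb gives ‖Δx‖ = 0.0754
dividing the unrounded norms, ‖Δx‖/‖x‖ = 0.0032
so the bound overstates the realised error by a factor of ≈ 92.6337 (computed from the unrounded values)

0.0032
0.2998


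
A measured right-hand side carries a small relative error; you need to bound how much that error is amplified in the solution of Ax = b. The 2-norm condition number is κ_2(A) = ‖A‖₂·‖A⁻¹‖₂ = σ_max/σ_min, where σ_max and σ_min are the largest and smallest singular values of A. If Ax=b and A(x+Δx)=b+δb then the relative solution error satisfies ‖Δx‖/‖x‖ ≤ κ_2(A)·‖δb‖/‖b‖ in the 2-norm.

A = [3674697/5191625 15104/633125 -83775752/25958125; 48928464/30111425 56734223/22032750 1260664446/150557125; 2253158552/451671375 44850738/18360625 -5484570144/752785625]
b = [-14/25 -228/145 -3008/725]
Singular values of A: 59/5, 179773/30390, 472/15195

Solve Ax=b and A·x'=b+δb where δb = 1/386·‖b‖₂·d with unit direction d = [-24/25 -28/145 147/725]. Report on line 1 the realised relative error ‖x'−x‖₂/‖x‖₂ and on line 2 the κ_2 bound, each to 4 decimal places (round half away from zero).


0.5350
0.9841

from the listed singular values, σ₁ = 59/5, σ_n = 472/15195
condition number: (59/5) ÷ (472/15195) = 379.8750
worst-case relative error ≤ 379.8750 × 1/386 = 0.9841
solve Ax = b  →  x = [-0.5650 -0.4057 0.0466]
2-norm of b is 4.4721; of x, 0.6971
re-solving with b+δb shifts x by Δx of norm 0.3730
dividing the unrounded norms, ‖Δx‖/‖x‖ = 0.5350
so the bound overstates the realised error by a factor of ≈ 1.8394 (computed from the unrounded values)


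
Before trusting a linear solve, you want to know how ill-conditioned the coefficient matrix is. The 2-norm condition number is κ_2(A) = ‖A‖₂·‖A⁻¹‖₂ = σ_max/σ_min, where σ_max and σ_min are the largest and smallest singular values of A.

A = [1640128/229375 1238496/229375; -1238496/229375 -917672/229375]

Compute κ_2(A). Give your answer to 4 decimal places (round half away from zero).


229.3750

M = AᵀA = [168955687936/2104515625 126713002752/2104515625; 126713002752/2104515625 95039769664/2104515625]. tr(M)=10559818304/84180625, det(M)=629407744/2104515625
λ_max, λ_min = (10559818304/84180625 ± √111501285183530274816/7086377625390625)/2 = 3136/25, 200704/84180625
σ_max=√(3136/25)=(56/5), σ_min=√(200704/84180625)=(448/9175) → κ = 229.3750


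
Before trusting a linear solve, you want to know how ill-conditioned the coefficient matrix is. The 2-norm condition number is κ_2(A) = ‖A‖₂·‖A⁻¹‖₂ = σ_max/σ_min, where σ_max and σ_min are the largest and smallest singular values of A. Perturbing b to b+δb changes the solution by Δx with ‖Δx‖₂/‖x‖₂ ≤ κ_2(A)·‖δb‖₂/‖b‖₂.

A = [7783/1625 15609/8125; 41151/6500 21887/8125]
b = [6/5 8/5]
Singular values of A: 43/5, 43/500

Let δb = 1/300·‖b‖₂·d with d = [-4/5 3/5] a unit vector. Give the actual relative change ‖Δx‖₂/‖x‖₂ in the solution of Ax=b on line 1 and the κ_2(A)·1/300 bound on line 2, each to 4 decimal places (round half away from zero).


0.3333
0.3333

from the listed singular values, σ₁ = 43/5, σ_n = 43/500
κ = σ_max/σ_min = (43/5)/(43/500) = 100.0000
bound on ‖Δx‖/‖x‖: κ·ε = 100.0000·1/300 = 0.3333
solve Ax = b  →  x = [0.2147 0.0894]
‖b‖₂ = 2.0000 and ‖x‖₂ = 0.2326
Δx = A⁻¹·δb where δb = 1/300·2.0000·d; ‖Δx‖ = 0.0775
realised ‖Δx‖/‖x‖ = 0.3333
tightness: 0.3333 against a bound of 0.3333; the bound is attained (ratio 1)


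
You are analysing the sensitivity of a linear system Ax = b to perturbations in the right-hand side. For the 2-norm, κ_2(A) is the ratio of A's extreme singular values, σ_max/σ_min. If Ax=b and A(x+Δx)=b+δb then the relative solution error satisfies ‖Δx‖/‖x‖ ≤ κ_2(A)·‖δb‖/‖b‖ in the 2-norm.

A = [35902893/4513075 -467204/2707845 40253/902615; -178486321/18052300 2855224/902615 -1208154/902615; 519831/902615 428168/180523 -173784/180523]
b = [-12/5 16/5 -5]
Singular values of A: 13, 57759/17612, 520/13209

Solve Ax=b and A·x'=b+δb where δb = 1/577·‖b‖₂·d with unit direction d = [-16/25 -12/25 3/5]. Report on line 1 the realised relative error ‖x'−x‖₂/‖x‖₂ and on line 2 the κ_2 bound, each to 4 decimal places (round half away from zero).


0.0037
0.5723

σ_max = 13, σ_min = 520/13209
condition number: 13 ÷ (520/13209) = 330.2250
κ_2(A)·‖δb‖/‖b‖ = 0.5723
solve Ax = b  →  x = [-0.5679 -30.3460 -69.9121]
2-norm of b is 6.4031; of x, 76.2162
re-solving with b+δb shifts x by Δx of norm 0.2819
realised ‖Δx‖/‖x‖ = 0.0037
realised/bound (from unrounded values) ≈ 0.0065


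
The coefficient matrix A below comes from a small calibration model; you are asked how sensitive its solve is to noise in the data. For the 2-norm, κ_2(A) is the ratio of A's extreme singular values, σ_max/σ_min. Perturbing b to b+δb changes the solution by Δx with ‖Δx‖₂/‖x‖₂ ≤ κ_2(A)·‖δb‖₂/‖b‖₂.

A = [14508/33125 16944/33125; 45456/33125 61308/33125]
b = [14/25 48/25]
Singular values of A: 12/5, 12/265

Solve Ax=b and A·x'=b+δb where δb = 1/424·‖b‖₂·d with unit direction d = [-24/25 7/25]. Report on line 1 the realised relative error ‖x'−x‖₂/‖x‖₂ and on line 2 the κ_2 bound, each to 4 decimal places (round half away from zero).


0.1250
0.1250

largest singular value 12/5, smallest 12/265
κ_2(A) = (12/5) / (12/265) = 53.0000
bound on ‖Δx‖/‖x‖: κ·ε = 53.0000·1/424 = 0.1250
solve Ax = b  →  x = [0.5000 0.6667]
‖b‖ = 2.0000, ‖x‖ = 0.8333
Δx = A⁻¹·δb where δb = 1/424·2.0000·d; ‖Δx‖ = 0.1042
relative error = 0.1250
realised/bound = 1 exactly: the bound is attained for this b and d


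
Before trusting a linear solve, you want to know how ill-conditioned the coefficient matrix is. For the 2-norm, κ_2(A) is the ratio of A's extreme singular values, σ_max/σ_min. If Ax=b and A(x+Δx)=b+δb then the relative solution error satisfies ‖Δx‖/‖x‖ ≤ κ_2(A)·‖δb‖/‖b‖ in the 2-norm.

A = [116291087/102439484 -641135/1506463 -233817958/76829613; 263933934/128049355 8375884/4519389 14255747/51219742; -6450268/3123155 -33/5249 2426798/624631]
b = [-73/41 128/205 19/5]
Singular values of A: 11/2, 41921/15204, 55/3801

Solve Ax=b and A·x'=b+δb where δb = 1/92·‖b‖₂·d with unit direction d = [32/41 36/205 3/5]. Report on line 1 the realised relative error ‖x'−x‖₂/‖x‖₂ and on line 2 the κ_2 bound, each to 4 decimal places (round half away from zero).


σ_max = 11/2, σ_min = 55/3801
κ_2(A) = (11/2) / (55/3801) = 380.1000
κ_2(A)·‖δb‖/‖b‖ = 4.1315
solve Ax = b  →  x = [41.9437 -49.7944 23.1942]
‖b‖ = 4.2426, ‖x‖ = 69.1139
Δx = A⁻¹·δb where δb = 1/92·4.2426·d; ‖Δx‖ = 3.1870
realised ‖Δx‖/‖x‖ = 0.0461
so the bound overstates the realised error by a factor of ≈ 89.5966 (computed from the unrounded values)

0.0461
4.1315


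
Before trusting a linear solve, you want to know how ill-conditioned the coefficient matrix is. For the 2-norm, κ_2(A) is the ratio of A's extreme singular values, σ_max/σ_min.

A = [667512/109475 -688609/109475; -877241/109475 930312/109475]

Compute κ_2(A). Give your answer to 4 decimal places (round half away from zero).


151.0000

form AᵀA = [48604961689/479391025 -2041220160/19175641; -2041220160/19175641 53586510889/479391025] with trace 121511858/570025 and determinant 28398241/14250625
char-poly roots: 5329/25 and 5329/570025
σ_max=√(5329/25)=(73/5), σ_min=√(5329/570025)=(73/755) → κ = 151.0000


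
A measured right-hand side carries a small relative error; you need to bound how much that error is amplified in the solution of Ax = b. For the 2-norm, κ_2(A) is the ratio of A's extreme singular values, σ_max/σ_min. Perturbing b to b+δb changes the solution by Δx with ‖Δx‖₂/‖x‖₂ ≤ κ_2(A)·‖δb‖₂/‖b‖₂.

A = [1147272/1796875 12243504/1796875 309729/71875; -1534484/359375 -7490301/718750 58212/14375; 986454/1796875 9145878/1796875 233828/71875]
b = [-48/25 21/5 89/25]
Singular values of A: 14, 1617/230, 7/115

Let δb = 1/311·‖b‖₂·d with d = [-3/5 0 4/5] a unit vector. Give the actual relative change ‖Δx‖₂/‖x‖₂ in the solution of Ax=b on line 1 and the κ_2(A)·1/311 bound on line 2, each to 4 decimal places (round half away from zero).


from the listed singular values, σ₁ = 14, σ_n = 7/115
κ_2(A) = 14 / (7/115) = 230.0000
bound on ‖Δx‖/‖x‖: κ·ε = 230.0000·1/311 = 0.7395
solve Ax = b  →  x = [60.3876 -17.8363 18.8096]
2-norm of b is 5.8310; of x, 65.7160
with δb = [-0.0112 0.0000 0.0150], A·Δx = δb → ‖Δx‖ = 0.3080
relative error = 0.0047
realised/bound (from unrounded values) ≈ 0.0063

0.0047
0.7395


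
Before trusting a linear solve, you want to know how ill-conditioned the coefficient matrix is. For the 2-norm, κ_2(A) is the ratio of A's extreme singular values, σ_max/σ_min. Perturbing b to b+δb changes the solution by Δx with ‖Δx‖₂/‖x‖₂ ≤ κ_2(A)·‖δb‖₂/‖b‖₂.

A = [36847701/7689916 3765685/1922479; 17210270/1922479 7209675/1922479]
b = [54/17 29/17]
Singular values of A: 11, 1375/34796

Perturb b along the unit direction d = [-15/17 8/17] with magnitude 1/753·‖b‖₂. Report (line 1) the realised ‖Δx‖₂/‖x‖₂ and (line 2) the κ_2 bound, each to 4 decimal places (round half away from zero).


0.0024
0.3697

σ_max = 11, σ_min = 1375/34796
κ = σ_max/σ_min = 11/(1375/34796) = 278.3680
worst-case relative error ≤ 278.3680 × 1/753 = 0.3697
solve Ax = b  →  x = [19.7180 -46.6142]
‖b‖ = 3.6056, ‖x‖ = 50.6131
with δb = [-0.0042 0.0023], A·Δx = δb → ‖Δx‖ = 0.1212
realised ‖Δx‖/‖x‖ = 0.0024
realised/bound (from unrounded values) ≈ 0.0065


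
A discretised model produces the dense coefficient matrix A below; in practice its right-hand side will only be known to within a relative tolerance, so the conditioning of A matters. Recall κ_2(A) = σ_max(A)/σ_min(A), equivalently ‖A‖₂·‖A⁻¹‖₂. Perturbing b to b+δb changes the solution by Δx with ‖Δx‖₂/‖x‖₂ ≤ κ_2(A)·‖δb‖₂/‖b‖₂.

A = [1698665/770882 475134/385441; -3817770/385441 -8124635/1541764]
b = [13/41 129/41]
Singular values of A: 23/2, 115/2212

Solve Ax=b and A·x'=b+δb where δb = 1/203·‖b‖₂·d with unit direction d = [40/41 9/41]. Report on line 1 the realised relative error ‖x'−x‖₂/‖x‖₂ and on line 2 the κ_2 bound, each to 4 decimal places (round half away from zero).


largest singular value 23/2, smallest 115/2212
condition number: (23/2) ÷ (115/2212) = 221.2000
perturbation bound = 221.2000·1/203 = 1.0897
solve Ax = b  →  x = [-9.2818 16.8491]
2-norm of b is 3.1623; of x, 19.2366
δb = ε·‖b‖·d = [0.0152 0.0034]; solving A·Δx = δb gives ‖Δx‖ = 0.2996
dividing the unrounded norms, ‖Δx‖/‖x‖ = 0.0156
realised/bound (from unrounded values) ≈ 0.0143

0.0156
1.0897


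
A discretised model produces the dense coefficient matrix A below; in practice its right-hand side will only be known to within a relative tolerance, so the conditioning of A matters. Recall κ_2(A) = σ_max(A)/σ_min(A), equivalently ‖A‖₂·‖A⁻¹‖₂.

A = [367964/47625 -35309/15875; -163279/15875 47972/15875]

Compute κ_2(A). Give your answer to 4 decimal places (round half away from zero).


M = AᵀA = [75067558373/453628125 -7298180288/151209375; -7298180288/151209375 709607653/50403125]. tr(M)=651632218/3629025, det(M)=20151121/90725625
eigenvalues of AᵀA: λ = (tr ± √(tr²−4·det))/2 = 4489/25, 4489/3629025
so κ_2 = √((4489/25) / (4489/3629025)) = 381.0000

381.0000


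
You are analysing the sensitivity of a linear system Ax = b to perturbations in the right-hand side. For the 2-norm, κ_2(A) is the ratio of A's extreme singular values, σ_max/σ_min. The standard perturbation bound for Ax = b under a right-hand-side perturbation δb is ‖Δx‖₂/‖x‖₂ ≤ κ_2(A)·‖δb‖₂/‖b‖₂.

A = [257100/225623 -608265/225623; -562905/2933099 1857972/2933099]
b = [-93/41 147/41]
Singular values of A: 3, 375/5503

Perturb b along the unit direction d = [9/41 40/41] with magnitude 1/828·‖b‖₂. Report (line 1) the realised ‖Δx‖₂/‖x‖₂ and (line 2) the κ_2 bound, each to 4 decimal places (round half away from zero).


σ_max = 3, σ_min = 375/5503
condition number: 3 ÷ (375/5503) = 44.0240
κ_2(A)·‖δb‖/‖b‖ = 0.0532
solve Ax = b  →  x = [40.2529 17.8554]
‖b‖ = 4.2426, ‖x‖ = 44.0354
δb = ε·‖b‖·d = [0.0011 0.0050]; solving A·Δx = δb gives ‖Δx‖ = 0.0752
realised ‖Δx‖/‖x‖ = 0.0017
tightness: 0.0017 against a bound of 0.0532 (unrounded ratio ≈ 0.0321)

0.0017
0.0532


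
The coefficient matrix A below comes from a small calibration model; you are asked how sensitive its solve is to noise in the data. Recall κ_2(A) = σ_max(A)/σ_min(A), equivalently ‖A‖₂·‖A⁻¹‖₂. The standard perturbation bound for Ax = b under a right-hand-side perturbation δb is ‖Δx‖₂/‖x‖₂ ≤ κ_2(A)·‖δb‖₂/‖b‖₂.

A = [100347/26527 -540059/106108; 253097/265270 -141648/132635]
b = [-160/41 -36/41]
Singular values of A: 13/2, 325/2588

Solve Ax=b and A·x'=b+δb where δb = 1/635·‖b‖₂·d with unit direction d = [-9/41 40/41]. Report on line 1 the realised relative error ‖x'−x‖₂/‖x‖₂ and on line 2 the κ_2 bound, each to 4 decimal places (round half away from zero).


σ_max = 13/2, σ_min = 325/2588
κ_2(A) = (13/2) / (325/2588) = 51.7600
perturbation bound = 51.7600·1/635 = 0.0815
solve Ax = b  →  x = [-0.3692 0.4923]
2-norm of b is 4.0000; of x, 0.6154
Δx = A⁻¹·δb where δb = 1/635·4.0000·d; ‖Δx‖ = 0.0502
relative error = 0.0815
so the bound is sharp here: realised error equals the bound

0.0815
0.0815


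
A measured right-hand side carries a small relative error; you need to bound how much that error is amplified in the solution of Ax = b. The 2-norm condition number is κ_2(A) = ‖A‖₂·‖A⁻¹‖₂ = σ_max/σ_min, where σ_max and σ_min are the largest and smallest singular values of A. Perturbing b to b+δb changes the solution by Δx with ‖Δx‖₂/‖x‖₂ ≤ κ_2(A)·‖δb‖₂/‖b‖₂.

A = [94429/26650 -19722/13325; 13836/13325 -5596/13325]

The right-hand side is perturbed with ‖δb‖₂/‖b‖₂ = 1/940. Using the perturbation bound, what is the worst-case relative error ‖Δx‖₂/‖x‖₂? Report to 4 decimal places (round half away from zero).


0.3489

M = AᵀA = [15492121/1136356 -1613745/284089; -1613745/284089 672436/284089]. tr(M)=107585/6724, det(M)=4/1681
char-poly roots: 16 and 1/6724
κ_2(A) = √(λ_max/λ_min) = √(16 / (1/6724)) = 328.0000
bound on ‖Δx‖/‖x‖: κ·ε = 328.0000·1/940 = 0.3489


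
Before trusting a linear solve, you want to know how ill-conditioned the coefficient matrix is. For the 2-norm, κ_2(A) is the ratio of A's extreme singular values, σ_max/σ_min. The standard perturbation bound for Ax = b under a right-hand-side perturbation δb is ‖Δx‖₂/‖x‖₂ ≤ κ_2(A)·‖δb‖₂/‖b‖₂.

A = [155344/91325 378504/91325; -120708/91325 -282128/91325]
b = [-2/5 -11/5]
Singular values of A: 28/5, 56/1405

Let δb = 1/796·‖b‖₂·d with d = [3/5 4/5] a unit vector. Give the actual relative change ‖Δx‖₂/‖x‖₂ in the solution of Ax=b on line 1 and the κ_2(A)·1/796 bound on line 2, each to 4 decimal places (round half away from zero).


largest singular value 28/5, smallest 56/1405
κ = σ_max/σ_min = (28/5)/(56/1405) = 140.5000
worst-case relative error ≤ 140.5000 × 1/796 = 0.1765
solve Ax = b  →  x = [46.3874 -19.1346]
‖b‖ = 2.2361, ‖x‖ = 50.1789
re-solving with b+δb shifts x by Δx of norm 0.0705
relative error = 0.0014
realised/bound (from unrounded values) ≈ 0.0080

0.0014
0.1765


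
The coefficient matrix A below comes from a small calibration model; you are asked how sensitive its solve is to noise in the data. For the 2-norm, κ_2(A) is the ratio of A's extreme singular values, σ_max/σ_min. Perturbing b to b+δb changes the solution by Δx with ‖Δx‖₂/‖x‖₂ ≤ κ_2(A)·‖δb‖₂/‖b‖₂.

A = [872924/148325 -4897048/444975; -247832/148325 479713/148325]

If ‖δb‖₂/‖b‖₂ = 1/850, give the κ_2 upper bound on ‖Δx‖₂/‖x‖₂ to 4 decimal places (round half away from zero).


AᵀA = [1317467216/35200489 -7410264680/105601467; -7410264680/105601467 41683520281/316804401]; tr = 185262025/1096209, det = 456976/1096209
solving λ² − 185262025/1096209·λ + 456976/1096209 = 0 gives λ = 169, 2704/1096209
σ_max=√169=13, σ_min=√(2704/1096209)=(52/1047) → κ = 261.7500
bound on ‖Δx‖/‖x‖: κ·ε = 261.7500·1/850 = 0.3079

0.3079


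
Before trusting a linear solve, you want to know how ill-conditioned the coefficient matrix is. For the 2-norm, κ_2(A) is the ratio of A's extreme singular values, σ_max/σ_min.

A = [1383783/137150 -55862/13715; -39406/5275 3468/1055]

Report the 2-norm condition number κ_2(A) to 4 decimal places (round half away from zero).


67.5200

M = AᵀA = [118582815529/752404900 -2469839373/37620245; -2469839373/37620245 206125204/7524049]. tr(M)=823641041/4452100, det(M)=334084/44521
λ_max, λ_min = (823641041/4452100 ± √677789614269003681/19821194410000)/2 = 4624/25, 7225/178084
κ = σ_max/σ_min = (68/5)/(85/422) = 67.5200


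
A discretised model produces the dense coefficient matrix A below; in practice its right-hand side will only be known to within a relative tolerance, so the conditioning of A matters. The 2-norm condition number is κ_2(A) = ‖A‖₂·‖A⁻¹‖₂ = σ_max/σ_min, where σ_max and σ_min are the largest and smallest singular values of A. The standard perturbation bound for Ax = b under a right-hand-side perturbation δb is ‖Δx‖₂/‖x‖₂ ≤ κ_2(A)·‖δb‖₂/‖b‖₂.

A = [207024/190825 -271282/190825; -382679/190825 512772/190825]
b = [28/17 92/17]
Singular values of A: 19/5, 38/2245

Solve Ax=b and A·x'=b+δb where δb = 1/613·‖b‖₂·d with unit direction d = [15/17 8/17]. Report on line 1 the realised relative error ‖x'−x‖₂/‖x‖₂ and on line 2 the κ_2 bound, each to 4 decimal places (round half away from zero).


from the listed singular values, σ₁ = 19/5, σ_n = 38/2245
κ = σ_max/σ_min = (19/5)/(38/2245) = 224.5000
bound on ‖Δx‖/‖x‖: κ·ε = 224.5000·1/613 = 0.3662
solve Ax = b  →  x = [188.4211 142.6316]
2-norm of b is 5.6569; of x, 236.3181
with δb = [0.0081 0.0043], A·Δx = δb → ‖Δx‖ = 0.5452
realised ‖Δx‖/‖x‖ = 0.0023
so the bound overstates the realised error by a factor of ≈ 158.7470 (computed from the unrounded values)

0.0023
0.3662


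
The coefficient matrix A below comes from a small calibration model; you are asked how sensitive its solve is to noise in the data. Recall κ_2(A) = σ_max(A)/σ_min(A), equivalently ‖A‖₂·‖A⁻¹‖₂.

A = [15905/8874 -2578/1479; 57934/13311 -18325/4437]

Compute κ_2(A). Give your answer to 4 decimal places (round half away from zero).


M = AᵀA = [15702114649/708730884 -1246154455/59060907; -1246154455/59060907 395620381/19686969]. tr(M)=35605765/842724, det(M)=28561/842724
solving λ² − 35605765/842724·λ + 28561/842724 = 0 gives λ = 169/4, 169/210681
so κ_2 = √((169/4) / (169/210681)) = 229.5000

229.5000


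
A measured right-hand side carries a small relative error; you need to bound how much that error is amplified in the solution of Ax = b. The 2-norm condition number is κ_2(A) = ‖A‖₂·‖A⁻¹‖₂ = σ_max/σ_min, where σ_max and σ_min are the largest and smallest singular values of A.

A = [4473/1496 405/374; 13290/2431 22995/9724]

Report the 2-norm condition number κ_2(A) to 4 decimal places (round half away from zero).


AᵀA = [50814009/1308736 5289165/327184; 5289165/327184 2213325/327184]; tr = 353061/7744, det = 164025/123904
eigenvalues of AᵀA: λ = (tr ± √(tr²−4·det))/2 = 729/16, 225/7744
σ_max=√(729/16)=(27/4), σ_min=√(225/7744)=(15/88) → κ = 39.6000

39.6000


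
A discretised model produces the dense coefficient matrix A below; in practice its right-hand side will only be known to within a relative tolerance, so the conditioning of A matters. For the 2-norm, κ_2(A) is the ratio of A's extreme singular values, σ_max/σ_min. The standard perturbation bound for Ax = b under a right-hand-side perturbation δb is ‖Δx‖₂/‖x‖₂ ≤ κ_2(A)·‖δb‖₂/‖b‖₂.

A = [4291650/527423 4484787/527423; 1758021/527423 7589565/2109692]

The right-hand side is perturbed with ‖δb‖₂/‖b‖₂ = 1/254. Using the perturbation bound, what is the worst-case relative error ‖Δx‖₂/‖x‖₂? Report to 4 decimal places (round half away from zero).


0.6885

M = AᵀA = [127271583189/1646006041 534503900385/6584024164; 534503900385/6584024164 2245056377841/26336096656]. tr(M)=5090846265/31315216, det(M)=6765201/7828804
eigenvalues of AᵀA: λ = (tr ± √(tr²−4·det))/2 = 2601/16, 10404/1957201
σ_max=√(2601/16)=(51/4), σ_min=√(10404/1957201)=(102/1399) → κ = 174.8750
bound on ‖Δx‖/‖x‖: κ·ε = 174.8750·1/254 = 0.6885


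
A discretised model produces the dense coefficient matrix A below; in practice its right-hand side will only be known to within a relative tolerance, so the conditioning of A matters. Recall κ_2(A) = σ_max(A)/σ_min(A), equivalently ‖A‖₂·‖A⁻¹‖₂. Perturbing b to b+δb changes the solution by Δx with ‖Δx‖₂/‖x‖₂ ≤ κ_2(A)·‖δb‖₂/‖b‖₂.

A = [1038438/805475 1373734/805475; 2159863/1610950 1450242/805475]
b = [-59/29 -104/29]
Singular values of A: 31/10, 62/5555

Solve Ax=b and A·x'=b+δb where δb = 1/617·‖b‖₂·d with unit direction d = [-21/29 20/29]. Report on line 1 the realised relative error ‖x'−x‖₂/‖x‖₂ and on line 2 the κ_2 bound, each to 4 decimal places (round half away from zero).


σ_max = 31/10, σ_min = 62/5555
κ = σ_max/σ_min = (31/10)/(62/5555) = 277.7500
worst-case relative error ≤ 277.7500 × 1/617 = 0.4502
solve Ax = b  →  x = [70.9032 -54.7903]
‖b‖ = 4.1231, ‖x‖ = 89.6061
Δx = A⁻¹·δb where δb = 1/617·4.1231·d; ‖Δx‖ = 0.5987
realised ‖Δx‖/‖x‖ = 0.0067
tightness: 0.0067 against a bound of 0.4502 (unrounded ratio ≈ 0.0148)

0.0067
0.4502


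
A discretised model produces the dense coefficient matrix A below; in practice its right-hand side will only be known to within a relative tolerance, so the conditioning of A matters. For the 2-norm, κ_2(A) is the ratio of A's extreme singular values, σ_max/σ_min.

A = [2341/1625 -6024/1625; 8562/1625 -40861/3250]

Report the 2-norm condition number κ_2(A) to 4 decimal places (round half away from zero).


AᵀA = [9697/325 -4653/65; -4653/65 223357/1300]; tr = 4033/20, det = 5041/2500
λ_max, λ_min = (4033/20 ± √406546569/10000)/2 = 5041/25, 1/100
κ_2(A) = √(λ_max/λ_min) = √((5041/25) / (1/100)) = 142.0000

142.0000


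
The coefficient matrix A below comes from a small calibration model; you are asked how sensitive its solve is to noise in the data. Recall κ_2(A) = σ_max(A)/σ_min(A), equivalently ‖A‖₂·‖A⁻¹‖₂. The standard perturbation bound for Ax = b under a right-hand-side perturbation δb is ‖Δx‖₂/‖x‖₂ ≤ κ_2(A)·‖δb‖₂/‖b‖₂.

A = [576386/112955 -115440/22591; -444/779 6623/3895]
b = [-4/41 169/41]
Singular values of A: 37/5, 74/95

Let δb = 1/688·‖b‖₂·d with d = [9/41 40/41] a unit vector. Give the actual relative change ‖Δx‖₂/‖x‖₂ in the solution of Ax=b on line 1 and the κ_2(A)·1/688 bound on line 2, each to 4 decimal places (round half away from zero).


0.0015
0.0138

σ_max = 37/5, σ_min = 74/95
κ_2(A) = (37/5) / (74/95) = 9.5000
κ_2(A)·‖δb‖/‖b‖ = 0.0138
solve Ax = b  →  x = [3.6253 3.6393]
‖b‖ = 4.1231, ‖x‖ = 5.1369
re-solving with b+δb shifts x by Δx of norm 0.0077
dividing the unrounded norms, ‖Δx‖/‖x‖ = 0.0015
tightness: 0.0015 against a bound of 0.0138 (unrounded ratio ≈ 0.1085)


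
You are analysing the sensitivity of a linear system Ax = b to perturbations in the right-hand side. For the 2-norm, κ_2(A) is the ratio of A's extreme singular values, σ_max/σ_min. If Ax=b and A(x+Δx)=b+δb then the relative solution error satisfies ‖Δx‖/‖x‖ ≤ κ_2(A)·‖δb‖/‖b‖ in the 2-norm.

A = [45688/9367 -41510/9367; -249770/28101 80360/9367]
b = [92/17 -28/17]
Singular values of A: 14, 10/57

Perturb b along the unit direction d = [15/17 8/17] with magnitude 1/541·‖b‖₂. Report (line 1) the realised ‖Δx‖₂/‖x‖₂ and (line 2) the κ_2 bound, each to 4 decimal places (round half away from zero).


0.0026
0.1475

σ_max = 14, σ_min = 10/57
condition number: 14 ÷ (10/57) = 79.8000
bound on ‖Δx‖/‖x‖: κ·ε = 79.8000·1/541 = 0.1475
solve Ax = b  →  x = [15.9310 16.3133]
‖b‖₂ = 5.6569 and ‖x‖₂ = 22.8018
re-solving with b+δb shifts x by Δx of norm 0.0596
dividing the unrounded norms, ‖Δx‖/‖x‖ = 0.0026
tightness: 0.0026 against a bound of 0.1475 (unrounded ratio ≈ 0.0177)


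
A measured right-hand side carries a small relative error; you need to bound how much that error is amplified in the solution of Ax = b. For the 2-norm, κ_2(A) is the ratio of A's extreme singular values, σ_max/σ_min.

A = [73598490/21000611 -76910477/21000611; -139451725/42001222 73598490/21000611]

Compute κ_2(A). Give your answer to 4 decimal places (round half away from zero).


form AᵀA = [48886723575025/2097625029124 -12832595917155/524406257281; -12832595917155/524406257281 13474386685669/524406257281] with trace 122216730461/2494203364 and determinant 37515625/2494203364
solving λ² − 122216730461/2494203364·λ + 37515625/2494203364 = 0 gives λ = 49, 765625/2494203364
κ = σ_max/σ_min = 7/(875/49942) = 399.5360

399.5360


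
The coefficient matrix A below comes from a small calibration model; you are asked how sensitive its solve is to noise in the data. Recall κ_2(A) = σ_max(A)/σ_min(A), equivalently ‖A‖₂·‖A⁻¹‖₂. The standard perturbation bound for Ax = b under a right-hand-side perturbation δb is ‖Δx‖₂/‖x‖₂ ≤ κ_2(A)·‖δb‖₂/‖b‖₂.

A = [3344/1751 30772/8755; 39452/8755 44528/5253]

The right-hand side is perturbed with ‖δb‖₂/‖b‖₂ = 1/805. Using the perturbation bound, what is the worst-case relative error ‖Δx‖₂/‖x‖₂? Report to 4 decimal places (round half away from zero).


0.3839

form AᵀA = [1836018704/76650025 413084672/9198003; 413084672/9198003 58090813456/689850225] with trace 258183328/2387025 and determinant 7311616/59675625
eigenvalues of AᵀA: λ = (tr ± √(tr²−4·det))/2 = 2704/25, 2704/2387025
so κ_2 = √((2704/25) / (2704/2387025)) = 309.0000
κ_2(A)·‖δb‖/‖b‖ = 0.3839


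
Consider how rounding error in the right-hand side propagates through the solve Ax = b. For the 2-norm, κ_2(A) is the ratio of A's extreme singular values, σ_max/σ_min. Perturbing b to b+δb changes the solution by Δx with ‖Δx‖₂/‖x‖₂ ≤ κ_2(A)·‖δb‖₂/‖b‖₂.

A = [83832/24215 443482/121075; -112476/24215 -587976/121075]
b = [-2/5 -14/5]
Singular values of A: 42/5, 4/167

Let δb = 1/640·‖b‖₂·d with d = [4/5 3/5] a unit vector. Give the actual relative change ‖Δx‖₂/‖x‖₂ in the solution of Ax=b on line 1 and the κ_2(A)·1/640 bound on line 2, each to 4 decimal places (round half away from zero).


0.0022
0.5480

largest singular value 42/5, smallest 4/167
κ = σ_max/σ_min = (42/5)/(4/167) = 350.7000
bound on ‖Δx‖/‖x‖: κ·ε = 350.7000·1/640 = 0.5480
solve Ax = b  →  x = [60.6297 -57.4138]
‖b‖₂ = 2.8284 and ‖x‖₂ = 83.5003
Δx = A⁻¹·δb where δb = 1/640·2.8284·d; ‖Δx‖ = 0.1845
relative error = 0.0022
so the bound overstates the realised error by a factor of ≈ 247.9834 (computed from the unrounded values)
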